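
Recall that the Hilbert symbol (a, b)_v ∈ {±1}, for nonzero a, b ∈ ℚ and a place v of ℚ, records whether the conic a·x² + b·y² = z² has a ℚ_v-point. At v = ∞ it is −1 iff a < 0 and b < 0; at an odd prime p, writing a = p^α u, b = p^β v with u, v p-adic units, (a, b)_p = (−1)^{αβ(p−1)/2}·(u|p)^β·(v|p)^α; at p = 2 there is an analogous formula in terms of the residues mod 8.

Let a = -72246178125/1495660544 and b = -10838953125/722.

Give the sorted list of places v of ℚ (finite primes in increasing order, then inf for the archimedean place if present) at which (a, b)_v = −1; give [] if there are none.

[11, inf]

Mod squares: a ≡ -2310, b ≡ -26. Check v ∈ {∞, 2, 3, 5, 7, 11, 13, 17, 19, 31}.
v=7: a=7^-1·(≡3), b=7^2·(≡4) mod 7; (3|7)=-1, (4|7)=+1; (−1)^{-1·2·3}·(-1)^2·(+1)^-1 = +1.
v=31: a=31^2·(≡13), b=31^0·(≡20) mod 31; (13|31)=-1, (20|31)=+1; (−1)^{2·0·15}·(-1)^0·(+1)^2 = +1.
v=11: a=11^1·(≡2), b=11^2·(≡8) mod 11; (2|11)=-1, (8|11)=-1; (−1)^{1·2·5}·(-1)^2·(-1)^1 = -1.
v=3: a=3^7·(≡1), b=3^2·(≡1) mod 3; (1|3)=+1, (1|3)=+1; (−1)^{7·2·1}·(+1)^2·(+1)^7 = +1.
v=∞: -2310 < 0 and -26 < 0  ⇒  (a,b)_∞ = -1.
v=19: a=19^-2·(≡13), b=19^-2·(≡18) mod 19; (13|19)=-1, (18|19)=-1; (−1)^{-2·-2·9}·(-1)^-2·(-1)^-2 = +1.
v=2: v_2(a)=-11, v_2(b)=-1; units ≡ 5, 3 (mod 8); ε·ε+αω+βω = 0·1+-11·1+-1·1 ≡ 0  ⇒  (a,b)_2 = +1.
v=5: a=5^5·(≡2), b=5^6·(≡1) mod 5; (2|5)=-1, (1|5)=+1; (−1)^{5·6·2}·(-1)^6·(+1)^5 = +1.
v=13: a=13^0·(≡9), b=13^1·(≡5) mod 13; (9|13)=+1, (5|13)=-1; (−1)^{0·1·6}·(+1)^1·(-1)^0 = +1.
v=17: a=17^-2·(≡1), b=17^0·(≡15) mod 17; (1|17)=+1, (15|17)=+1; (−1)^{-2·0·8}·(+1)^0·(+1)^-2 = +1.
|Ram(-2310, -26)| = 2, even; anisotropic at {11, ∞}.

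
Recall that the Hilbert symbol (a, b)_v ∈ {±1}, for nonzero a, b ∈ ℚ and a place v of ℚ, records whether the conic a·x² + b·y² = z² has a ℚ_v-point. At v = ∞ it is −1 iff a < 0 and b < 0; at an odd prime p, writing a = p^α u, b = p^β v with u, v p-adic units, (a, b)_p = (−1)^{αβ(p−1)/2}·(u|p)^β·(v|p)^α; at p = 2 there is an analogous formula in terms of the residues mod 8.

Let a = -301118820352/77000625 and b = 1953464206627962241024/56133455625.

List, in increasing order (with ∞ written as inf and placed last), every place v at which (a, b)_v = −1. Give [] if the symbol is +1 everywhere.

[37, 41]

(a, b) ≡ (-1500313, 1081) mod (ℚ^×)²; places V = {2, 3, 5, 7, 13, 23, 37, 41, 43, 47, ∞}.
(a,b)_2: α=12, β=14; u≡7, v≡1 (mod 8); ε(u)ε(v)=1·0, αω(v)=12·0, βω(u)=14·0; sum ≡ 0  ⇒  +1.
(a,b)_3: α=-6, u≡2; β=-12, v≡1 (mod 3); (2|3)=-1, (1|3)=+1; sign (−1)^0·-1^-12·+1^-6 = +1.
(a,b)_∞: sgn(-1500313)=−, sgn(1081)=+, so +1.
(a,b)_43: α=1, u≡40; β=2, v≡40 (mod 43); (40|43)=+1, (40|43)=+1; sign (−1)^0·+1^2·+1^1 = +1.
(a,b)_41: α=1, u≡16; β=2, v≡26 (mod 41); (16|41)=+1, (26|41)=-1; sign (−1)^0·+1^2·-1^1 = -1.
(a,b)_23: α=1, u≡20; β=3, v≡8 (mod 23); (20|23)=-1, (8|23)=+1; sign (−1)^1·-1^3·+1^1 = +1.
(a,b)_13: α=-2, u≡1; β=-2, v≡6 (mod 13); (1|13)=+1, (6|13)=-1; sign (−1)^0·+1^-2·-1^-2 = +1.
(a,b)_5: α=-4, u≡3; β=-4, v≡1 (mod 5); (3|5)=-1, (1|5)=+1; sign (−1)^0·-1^-4·+1^-4 = +1.
(a,b)_47: α=0, u≡25; β=1, v≡15 (mod 47); (25|47)=+1, (15|47)=-1; sign (−1)^0·+1^1·-1^0 = +1.
(a,b)_37: α=1, u≡26; β=2, v≡22 (mod 37); (26|37)=+1, (22|37)=-1; sign (−1)^0·+1^2·-1^1 = -1.
(a,b)_7: α=2, u≡2; β=2, v≡5 (mod 7); (2|7)=+1, (5|7)=-1; sign (−1)^0·+1^2·-1^2 = +1.
(-1500313, 1081 / ℚ) ramifies at {37, 41}: a division algebra.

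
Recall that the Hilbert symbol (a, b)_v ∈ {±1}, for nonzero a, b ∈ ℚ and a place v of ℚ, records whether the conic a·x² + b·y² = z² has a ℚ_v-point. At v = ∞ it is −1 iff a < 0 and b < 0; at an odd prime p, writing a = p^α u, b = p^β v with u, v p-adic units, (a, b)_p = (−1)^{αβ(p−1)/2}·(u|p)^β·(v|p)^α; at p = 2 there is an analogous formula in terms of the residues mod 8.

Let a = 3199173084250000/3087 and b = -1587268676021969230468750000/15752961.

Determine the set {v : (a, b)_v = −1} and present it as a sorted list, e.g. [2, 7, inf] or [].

[7, 19, 29, 31]

Mod squares: a ≡ 551551, b ≡ -403. Check v ∈ {∞, 2, 3, 5, 7, 11, 13, 19, 29, 31}.
v=5: a=5^6·(≡1), b=5^12·(≡2) mod 5; (1|5)=+1, (2|5)=-1; (−1)^{6·12·2}·(+1)^12·(-1)^6 = +1.
v=31: a=31^2·(≡12), b=31^3·(≡7) mod 31; (12|31)=-1, (7|31)=+1; (−1)^{2·3·15}·(-1)^3·(+1)^2 = -1.
v=3: a=3^-2·(≡1), b=3^-8·(≡2) mod 3; (1|3)=+1, (2|3)=-1; (−1)^{-2·-8·1}·(+1)^-8·(-1)^-2 = +1.
v=19: a=19^1·(≡16), b=19^2·(≡14) mod 19; (16|19)=+1, (14|19)=-1; (−1)^{1·2·9}·(+1)^2·(-1)^1 = -1.
v=2: v_2(a)=4, v_2(b)=4; units ≡ 7, 5 (mod 8); ε·ε+αω+βω = 1·0+4·1+4·0 ≡ 0  ⇒  (a,b)_2 = +1.
v=13: a=13^3·(≡8), b=13^5·(≡6) mod 13; (8|13)=-1, (6|13)=-1; (−1)^{3·5·6}·(-1)^5·(-1)^3 = +1.
v=29: a=29^1·(≡7), b=29^2·(≡26) mod 29; (7|29)=+1, (26|29)=-1; (−1)^{1·2·14}·(+1)^2·(-1)^1 = -1.
v=∞: 551551 > 0 and -403 < 0  ⇒  (a,b)_∞ = +1.
v=7: a=7^-3·(≡2), b=7^-4·(≡6) mod 7; (2|7)=+1, (6|7)=-1; (−1)^{-3·-4·3}·(+1)^-4·(-1)^-3 = -1.
v=11: a=11^1·(≡9), b=11^2·(≡3) mod 11; (9|11)=+1, (3|11)=+1; (−1)^{1·2·5}·(+1)^2·(+1)^1 = +1.
(551551, -403 / ℚ) ramifies at {7, 19, 29, 31}: a division algebra.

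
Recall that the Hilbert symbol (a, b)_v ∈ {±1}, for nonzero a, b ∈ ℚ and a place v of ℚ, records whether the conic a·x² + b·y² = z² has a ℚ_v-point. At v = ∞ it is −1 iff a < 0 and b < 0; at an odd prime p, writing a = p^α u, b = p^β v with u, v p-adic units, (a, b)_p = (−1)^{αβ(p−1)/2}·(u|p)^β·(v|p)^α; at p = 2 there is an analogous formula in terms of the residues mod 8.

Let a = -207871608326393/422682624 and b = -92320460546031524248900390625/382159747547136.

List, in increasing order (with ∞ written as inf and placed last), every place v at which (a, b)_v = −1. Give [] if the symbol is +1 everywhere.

Mod squares: a ≡ -12298, b ≡ -1783210. Check v ∈ {∞, 2, 3, 5, 7, 11, 13, 19, 23, 29, 37, 41, 43}.
v=37: a=37^2·(≡5), b=37^0·(≡23) mod 37; (5|37)=-1, (23|37)=-1; (−1)^{2·0·18}·(-1)^0·(-1)^2 = +1.
v=19: a=19^2·(≡8), b=19^6·(≡7) mod 19; (8|19)=-1, (7|19)=+1; (−1)^{2·6·9}·(-1)^6·(+1)^2 = +1.
v=2: v_2(a)=-13, v_2(b)=-31; units ≡ 3, 3 (mod 8); ε·ε+αω+βω = 1·1+-13·1+-31·1 ≡ 1  ⇒  (a,b)_2 = -1.
v=13: a=13^-1·(≡10), b=13^-3·(≡5) mod 13; (10|13)=+1, (5|13)=-1; (−1)^{-1·-3·6}·(+1)^-3·(-1)^-1 = -1.
v=∞: -12298 < 0 and -1783210 < 0  ⇒  (a,b)_∞ = -1.
v=29: a=29^0·(≡15), b=29^1·(≡18) mod 29; (15|29)=-1, (18|29)=-1; (−1)^{0·1·14}·(-1)^1·(-1)^0 = -1.
v=3: a=3^-4·(≡2), b=3^-4·(≡2) mod 3; (2|3)=-1, (2|3)=-1; (−1)^{-4·-4·1}·(-1)^-4·(-1)^-4 = +1.
v=7: a=7^-2·(≡4), b=7^2·(≡5) mod 7; (4|7)=+1, (5|7)=-1; (−1)^{-2·2·3}·(+1)^2·(-1)^-2 = +1.
v=5: a=5^0·(≡3), b=5^9·(≡3) mod 5; (3|5)=-1, (3|5)=-1; (−1)^{0·9·2}·(-1)^9·(-1)^0 = -1.
v=11: a=11^1·(≡9), b=11^1·(≡2) mod 11; (9|11)=+1, (2|11)=-1; (−1)^{1·1·5}·(+1)^1·(-1)^1 = +1.
v=23: a=23^2·(≡5), b=23^2·(≡3) mod 23; (5|23)=-1, (3|23)=+1; (−1)^{2·2·11}·(-1)^2·(+1)^2 = +1.
v=41: a=41^2·(≡18), b=41^4·(≡34) mod 41; (18|41)=+1, (34|41)=-1; (−1)^{2·4·20}·(+1)^4·(-1)^2 = +1.
v=43: a=43^1·(≡15), b=43^1·(≡24) mod 43; (15|43)=+1, (24|43)=+1; (−1)^{1·1·21}·(+1)^1·(+1)^1 = -1.
(-12298, -1783210 / ℚ) ramifies at {2, 5, 13, 29, 43, ∞}: a division algebra.

[2, 5, 13, 29, 43, inf]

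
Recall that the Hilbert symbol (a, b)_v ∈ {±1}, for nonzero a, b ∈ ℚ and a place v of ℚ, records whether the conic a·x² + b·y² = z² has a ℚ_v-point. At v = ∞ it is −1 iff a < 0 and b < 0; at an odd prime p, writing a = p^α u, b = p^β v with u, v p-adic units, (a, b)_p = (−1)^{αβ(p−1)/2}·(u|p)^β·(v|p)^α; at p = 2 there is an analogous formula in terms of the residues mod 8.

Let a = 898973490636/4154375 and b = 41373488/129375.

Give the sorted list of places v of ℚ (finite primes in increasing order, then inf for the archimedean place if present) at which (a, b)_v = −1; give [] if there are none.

[13, 19]

(a, b) ≡ (210197, 164749) mod (ℚ^×)²; places V = {2, 3, 5, 13, 17, 19, 23, 29, 37, ∞}.
(a,b)_37: α=1, u≡19; β=0, v≡36 (mod 37); (19|37)=-1, (36|37)=+1; sign (−1)^0·-1^0·+1^1 = +1.
(a,b)_13: α=1, u≡10; β=1, v≡6 (mod 13); (10|13)=+1, (6|13)=-1; sign (−1)^0·+1^1·-1^1 = -1.
(a,b)_5: α=-4, u≡3; β=-4, v≡4 (mod 5); (3|5)=-1, (4|5)=+1; sign (−1)^0·-1^-4·+1^-4 = +1.
(a,b)_29: α=2, u≡16; β=1, v≡27 (mod 29); (16|29)=+1, (27|29)=-1; sign (−1)^0·+1^1·-1^2 = +1.
(a,b)_3: α=4, u≡2; β=-2, v≡1 (mod 3); (2|3)=-1, (1|3)=+1; sign (−1)^0·-1^-2·+1^4 = +1.
(a,b)_∞: sgn(210197)=+, sgn(164749)=+, so +1.
(a,b)_23: α=-1, u≡18; β=-1, v≡20 (mod 23); (18|23)=+1, (20|23)=-1; sign (−1)^1·+1^-1·-1^-1 = +1.
(a,b)_19: α=3, u≡5; β=3, v≡7 (mod 19); (5|19)=+1, (7|19)=+1; sign (−1)^1·+1^3·+1^3 = -1.
(a,b)_17: α=-2, u≡15; β=0, v≡2 (mod 17); (15|17)=+1, (2|17)=+1; sign (−1)^0·+1^0·+1^-2 = +1.
(a,b)_2: α=2, β=4; u≡5, v≡5 (mod 8); ε(u)ε(v)=0·0, αω(v)=2·1, βω(u)=4·1; sum ≡ 0  ⇒  +1.
Ram(210197, 164749) = {13, 19}; no ℚ_13-point on the conic.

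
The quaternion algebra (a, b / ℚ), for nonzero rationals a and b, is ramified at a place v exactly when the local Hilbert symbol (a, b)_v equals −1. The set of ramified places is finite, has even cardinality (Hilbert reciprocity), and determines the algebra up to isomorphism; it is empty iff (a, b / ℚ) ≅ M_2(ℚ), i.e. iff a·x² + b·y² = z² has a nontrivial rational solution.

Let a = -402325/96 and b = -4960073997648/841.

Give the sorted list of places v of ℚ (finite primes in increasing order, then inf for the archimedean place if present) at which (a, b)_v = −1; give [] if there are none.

[2, 3, 19, inf]

Mod squares: a ≡ -798, b ≡ -133. Check v ∈ {∞, 2, 3, 5, 7, 11, 19, 29}.
v=∞: -798 < 0 and -133 < 0  ⇒  (a,b)_∞ = -1.
v=7: a=7^1·(≡6), b=7^3·(≡2) mod 7; (6|7)=-1, (2|7)=+1; (−1)^{1·3·3}·(-1)^3·(+1)^1 = +1.
v=19: a=19^1·(≡10), b=19^3·(≡10) mod 19; (10|19)=-1, (10|19)=-1; (−1)^{1·3·9}·(-1)^3·(-1)^1 = -1.
v=5: a=5^2·(≡2), b=5^0·(≡2) mod 5; (2|5)=-1, (2|5)=-1; (−1)^{2·0·2}·(-1)^0·(-1)^2 = +1.
v=11: a=11^2·(≡1), b=11^4·(≡2) mod 11; (1|11)=+1, (2|11)=-1; (−1)^{2·4·5}·(+1)^4·(-1)^2 = +1.
v=3: a=3^-1·(≡1), b=3^2·(≡2) mod 3; (1|3)=+1, (2|3)=-1; (−1)^{-1·2·1}·(+1)^2·(-1)^-1 = -1.
v=29: a=29^0·(≡12), b=29^-2·(≡10) mod 29; (12|29)=-1, (10|29)=-1; (−1)^{0·-2·14}·(-1)^-2·(-1)^0 = +1.
v=2: v_2(a)=-5, v_2(b)=4; units ≡ 1, 3 (mod 8); ε·ε+αω+βω = 0·1+-5·1+4·0 ≡ 1  ⇒  (a,b)_2 = -1.
Ram(-798, -133) = {2, 3, 19, ∞}; no ℚ_2-point on the conic.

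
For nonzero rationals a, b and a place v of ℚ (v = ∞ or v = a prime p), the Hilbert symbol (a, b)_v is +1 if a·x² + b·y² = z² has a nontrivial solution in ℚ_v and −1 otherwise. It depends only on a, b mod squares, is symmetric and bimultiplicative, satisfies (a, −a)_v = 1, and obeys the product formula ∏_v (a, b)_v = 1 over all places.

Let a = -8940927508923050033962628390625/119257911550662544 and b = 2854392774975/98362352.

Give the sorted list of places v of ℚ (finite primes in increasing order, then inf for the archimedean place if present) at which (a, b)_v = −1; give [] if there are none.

(a, b) ≡ (-36593, 1500313) mod (ℚ^×)²; places V = {2, 3, 5, 7, 11, 17, 19, 23, 37, 41, 43, 47, ∞}.
(a,b)_7: α=6, u≡5; β=4, v≡5 (mod 7); (5|7)=-1, (5|7)=-1; sign (−1)^0·-1^4·-1^6 = +1.
(a,b)_17: α=-2, u≡2; β=0, v≡12 (mod 17); (2|17)=+1, (12|17)=-1; sign (−1)^0·+1^0·-1^-2 = +1.
(a,b)_5: α=6, u≡2; β=2, v≡2 (mod 5); (2|5)=-1, (2|5)=-1; sign (−1)^0·-1^2·-1^6 = +1.
(a,b)_23: α=3, u≡7; β=-1, v≡9 (mod 23); (7|23)=-1, (9|23)=+1; sign (−1)^1·-1^-1·+1^3 = +1.
(a,b)_41: α=2, u≡21; β=1, v≡1 (mod 41); (21|41)=+1, (1|41)=+1; sign (−1)^0·+1^1·+1^2 = +1.
(a,b)_11: α=-4, u≡3; β=-2, v≡5 (mod 11); (3|11)=+1, (5|11)=+1; sign (−1)^0·+1^-2·+1^-4 = +1.
(a,b)_3: α=10, u≡1; β=6, v≡1 (mod 3); (1|3)=+1, (1|3)=+1; sign (−1)^0·+1^6·+1^10 = +1.
(a,b)_47: α=-4, u≡45; β=-2, v≡19 (mod 47); (45|47)=-1, (19|47)=-1; sign (−1)^0·-1^-2·-1^-4 = +1.
(a,b)_19: α=-2, u≡16; β=0, v≡1 (mod 19); (16|19)=+1, (1|19)=+1; sign (−1)^0·+1^0·+1^-2 = +1.
(a,b)_43: α=3, u≡24; β=1, v≡3 (mod 43); (24|43)=+1, (3|43)=-1; sign (−1)^1·+1^1·-1^3 = +1.
(a,b)_2: α=-4, β=-4; u≡7, v≡1 (mod 8); ε(u)ε(v)=1·0, αω(v)=-4·0, βω(u)=-4·0; sum ≡ 0  ⇒  +1.
(a,b)_∞: sgn(-36593)=−, sgn(1500313)=+, so +1.
(a,b)_37: α=3, u≡4; β=1, v≡9 (mod 37); (4|37)=+1, (9|37)=+1; sign (−1)^0·+1^1·+1^3 = +1.
Every local symbol is +1, so the conic -36593·x² + 1500313·y² = z² has ℚ_v-points for all v and hence a ℚ-point; (a, b / ℚ) ≅ M_2(ℚ).

[]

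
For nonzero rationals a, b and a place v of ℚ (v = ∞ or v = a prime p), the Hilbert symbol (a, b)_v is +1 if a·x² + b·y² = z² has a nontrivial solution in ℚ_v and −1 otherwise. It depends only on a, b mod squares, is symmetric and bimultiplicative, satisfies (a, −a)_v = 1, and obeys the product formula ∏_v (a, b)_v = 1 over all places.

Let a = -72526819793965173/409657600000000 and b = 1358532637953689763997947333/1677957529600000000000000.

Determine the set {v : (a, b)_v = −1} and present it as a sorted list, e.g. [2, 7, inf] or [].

(a, b) ≡ (-13, 357) mod (ℚ^×)²; places V = {2, 3, 5, 7, 11, 13, 17, 23, 41, ∞}.
(a,b)_∞: sgn(-13)=−, sgn(357)=+, so +1.
(a,b)_41: α=2, u≡14; β=4, v≡7 (mod 41); (14|41)=-1, (7|41)=-1; sign (−1)^0·-1^4·-1^2 = +1.
(a,b)_23: α=-2, u≡5; β=-2, v≡3 (mod 23); (5|23)=-1, (3|23)=+1; sign (−1)^0·-1^-2·+1^-2 = +1.
(a,b)_3: α=14, u≡2; β=15, v≡2 (mod 3); (2|3)=-1, (2|3)=-1; sign (−1)^0·-1^15·-1^14 = -1.
(a,b)_5: α=-8, u≡2; β=-14, v≡2 (mod 5); (2|5)=-1, (2|5)=-1; sign (−1)^0·-1^-14·-1^-8 = +1.
(a,b)_11: α=-2, u≡5; β=-2, v≡9 (mod 11); (5|11)=+1, (9|11)=+1; sign (−1)^0·+1^-2·+1^-2 = +1.
(a,b)_7: α=4, u≡2; β=9, v≡4 (mod 7); (2|7)=+1, (4|7)=+1; sign (−1)^0·+1^9·+1^4 = +1.
(a,b)_13: α=1, u≡3; β=2, v≡2 (mod 13); (3|13)=+1, (2|13)=-1; sign (−1)^0·+1^2·-1^1 = -1.
(a,b)_17: α=2, u≡13; β=3, v≡13 (mod 17); (13|17)=+1, (13|17)=+1; sign (−1)^0·+1^3·+1^2 = +1.
(a,b)_2: α=-14, β=-32; u≡3, v≡5 (mod 8); ε(u)ε(v)=1·0, αω(v)=-14·1, βω(u)=-32·1; sum ≡ 0  ⇒  +1.
|Ram(-13, 357)| = 2, even; anisotropic at {3, 13}.

[3, 13]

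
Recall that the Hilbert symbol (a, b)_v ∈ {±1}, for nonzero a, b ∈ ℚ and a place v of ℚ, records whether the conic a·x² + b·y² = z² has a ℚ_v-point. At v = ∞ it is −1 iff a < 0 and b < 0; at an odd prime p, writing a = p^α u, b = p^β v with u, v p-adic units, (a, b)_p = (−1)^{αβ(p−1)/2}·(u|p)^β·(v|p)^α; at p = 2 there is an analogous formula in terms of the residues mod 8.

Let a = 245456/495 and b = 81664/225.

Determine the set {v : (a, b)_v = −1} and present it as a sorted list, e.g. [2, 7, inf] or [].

Mod squares: a ≡ 1595, b ≡ 319. Check v ∈ {∞, 2, 3, 5, 11, 23, 29}.
v=23: a=23^2·(≡8), b=23^0·(≡11) mod 23; (8|23)=+1, (11|23)=-1; (−1)^{2·0·11}·(+1)^0·(-1)^2 = +1.
v=5: a=5^-1·(≡4), b=5^-2·(≡1) mod 5; (4|5)=+1, (1|5)=+1; (−1)^{-1·-2·2}·(+1)^-2·(+1)^-1 = +1.
v=3: a=3^-2·(≡2), b=3^-2·(≡1) mod 3; (2|3)=-1, (1|3)=+1; (−1)^{-2·-2·1}·(-1)^-2·(+1)^-2 = +1.
v=11: a=11^-1·(≡2), b=11^1·(≡2) mod 11; (2|11)=-1, (2|11)=-1; (−1)^{-1·1·5}·(-1)^1·(-1)^-1 = -1.
v=29: a=29^1·(≡27), b=29^1·(≡12) mod 29; (27|29)=-1, (12|29)=-1; (−1)^{1·1·14}·(-1)^1·(-1)^1 = +1.
v=2: v_2(a)=4, v_2(b)=8; units ≡ 3, 7 (mod 8); ε·ε+αω+βω = 1·1+4·0+8·1 ≡ 1  ⇒  (a,b)_2 = -1.
v=∞: 1595 > 0 and 319 > 0  ⇒  (a,b)_∞ = +1.
Ram(1595, 319) = {2, 11}; no ℚ_2-point on the conic.

[2, 11]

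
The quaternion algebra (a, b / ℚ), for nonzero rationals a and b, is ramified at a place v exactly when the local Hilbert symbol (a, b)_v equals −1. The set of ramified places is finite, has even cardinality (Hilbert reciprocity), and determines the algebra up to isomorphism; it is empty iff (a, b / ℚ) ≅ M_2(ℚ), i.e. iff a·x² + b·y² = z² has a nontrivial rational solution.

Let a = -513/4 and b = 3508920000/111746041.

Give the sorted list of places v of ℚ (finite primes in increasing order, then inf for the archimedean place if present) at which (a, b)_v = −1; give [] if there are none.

[2, 19]

(a, b) ≡ (-57, 3) mod (ℚ^×)²; places V = {2, 3, 5, 11, 19, 31, ∞}.
(a,b)_31: α=0, u≡19; β=-4, v≡13 (mod 31); (19|31)=+1, (13|31)=-1; sign (−1)^0·+1^-4·-1^0 = +1.
(a,b)_∞: sgn(-57)=−, sgn(3)=+, so +1.
(a,b)_3: α=3, u≡2; β=5, v≡1 (mod 3); (2|3)=-1, (1|3)=+1; sign (−1)^1·-1^5·+1^3 = +1.
(a,b)_5: α=0, u≡3; β=4, v≡2 (mod 5); (3|5)=-1, (2|5)=-1; sign (−1)^0·-1^4·-1^0 = +1.
(a,b)_19: α=1, u≡17; β=2, v≡12 (mod 19); (17|19)=+1, (12|19)=-1; sign (−1)^0·+1^2·-1^1 = -1.
(a,b)_2: α=-2, β=6; u≡7, v≡3 (mod 8); ε(u)ε(v)=1·1, αω(v)=-2·1, βω(u)=6·0; sum ≡ 1  ⇒  -1.
(a,b)_11: α=0, u≡1; β=-2, v≡5 (mod 11); (1|11)=+1, (5|11)=+1; sign (−1)^0·+1^-2·+1^0 = +1.
|Ram(-57, 3)| = 2, even; anisotropic at {2, 19}.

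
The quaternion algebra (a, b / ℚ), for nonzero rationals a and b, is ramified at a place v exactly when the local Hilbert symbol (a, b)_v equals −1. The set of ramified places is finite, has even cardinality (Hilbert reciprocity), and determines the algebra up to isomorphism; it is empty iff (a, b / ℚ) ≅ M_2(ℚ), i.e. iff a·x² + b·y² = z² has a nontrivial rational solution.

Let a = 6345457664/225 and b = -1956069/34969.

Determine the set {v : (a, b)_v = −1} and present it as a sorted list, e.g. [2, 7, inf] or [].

(a, b) ≡ (494, -24149) mod (ℚ^×)²; places V = {2, 3, 5, 7, 11, 13, 17, 19, 31, 41, ∞}.
(a,b)_3: α=-2, u≡2; β=4, v≡1 (mod 3); (2|3)=-1, (1|3)=+1; sign (−1)^0·-1^4·+1^-2 = +1.
(a,b)_31: α=0, u≡26; β=1, v≡17 (mod 31); (26|31)=-1, (17|31)=-1; sign (−1)^0·-1^1·-1^0 = -1.
(a,b)_∞: sgn(494)=+, sgn(-24149)=−, so +1.
(a,b)_19: α=1, u≡6; β=1, v≡18 (mod 19); (6|19)=+1, (18|19)=-1; sign (−1)^1·+1^1·-1^1 = +1.
(a,b)_11: α=0, u≡8; β=-2, v≡2 (mod 11); (8|11)=-1, (2|11)=-1; sign (−1)^0·-1^-2·-1^0 = +1.
(a,b)_17: α=0, u≡15; β=-2, v≡1 (mod 17); (15|17)=+1, (1|17)=+1; sign (−1)^0·+1^-2·+1^0 = +1.
(a,b)_41: α=0, u≡33; β=1, v≡27 (mod 41); (33|41)=+1, (27|41)=-1; sign (−1)^0·+1^1·-1^0 = +1.
(a,b)_5: α=-2, u≡1; β=0, v≡4 (mod 5); (1|5)=+1, (4|5)=+1; sign (−1)^0·+1^0·+1^-2 = +1.
(a,b)_7: α=2, u≡4; β=0, v≡1 (mod 7); (4|7)=+1, (1|7)=+1; sign (−1)^0·+1^0·+1^2 = +1.
(a,b)_13: α=1, u≡9; β=0, v≡11 (mod 13); (9|13)=+1, (11|13)=-1; sign (−1)^0·+1^0·-1^1 = -1.
(a,b)_2: α=19, β=0; u≡7, v≡3 (mod 8); ε(u)ε(v)=1·1, αω(v)=19·1, βω(u)=0·0; sum ≡ 0  ⇒  +1.
Ram(494, -24149) = {13, 31}; no ℚ_13-point on the conic.

[13, 31]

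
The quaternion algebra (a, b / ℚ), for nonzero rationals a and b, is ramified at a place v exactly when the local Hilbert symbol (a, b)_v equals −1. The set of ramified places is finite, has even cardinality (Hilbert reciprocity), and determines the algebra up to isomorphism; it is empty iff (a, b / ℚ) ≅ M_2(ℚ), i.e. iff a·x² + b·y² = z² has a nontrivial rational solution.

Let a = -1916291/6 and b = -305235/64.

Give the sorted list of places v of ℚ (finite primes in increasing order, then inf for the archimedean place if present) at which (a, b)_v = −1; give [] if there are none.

[2, 3, 7, 23, 29, inf]

(a, b) ≡ (-68034, -33915) mod (ℚ^×)²; places V = {2, 3, 5, 7, 13, 17, 19, 23, 29, ∞}.
(a,b)_7: α=0, u≡6; β=1, v≡5 (mod 7); (6|7)=-1, (5|7)=-1; sign (−1)^0·-1^1·-1^0 = -1.
(a,b)_19: α=0, u≡5; β=1, v≡4 (mod 19); (5|19)=+1, (4|19)=+1; sign (−1)^0·+1^1·+1^0 = +1.
(a,b)_23: α=1, u≡2; β=0, v≡5 (mod 23); (2|23)=+1, (5|23)=-1; sign (−1)^0·+1^0·-1^1 = -1.
(a,b)_5: α=0, u≡4; β=1, v≡2 (mod 5); (4|5)=+1, (2|5)=-1; sign (−1)^0·+1^1·-1^0 = +1.
(a,b)_∞: sgn(-68034)=−, sgn(-33915)=−, so -1.
(a,b)_13: α=2, u≡6; β=0, v≡8 (mod 13); (6|13)=-1, (8|13)=-1; sign (−1)^0·-1^0·-1^2 = +1.
(a,b)_2: α=-1, β=-6; u≡7, v≡5 (mod 8); ε(u)ε(v)=1·0, αω(v)=-1·1, βω(u)=-6·0; sum ≡ 1  ⇒  -1.
(a,b)_29: α=1, u≡2; β=0, v≡8 (mod 29); (2|29)=-1, (8|29)=-1; sign (−1)^0·-1^0·-1^1 = -1.
(a,b)_17: α=1, u≡12; β=1, v≡5 (mod 17); (12|17)=-1, (5|17)=-1; sign (−1)^0·-1^1·-1^1 = +1.
(a,b)_3: α=-1, u≡2; β=3, v≡2 (mod 3); (2|3)=-1, (2|3)=-1; sign (−1)^1·-1^3·-1^-1 = -1.
|Ram(-68034, -33915)| = 6, even; anisotropic at {2, 3, 7, 23, 29, ∞}.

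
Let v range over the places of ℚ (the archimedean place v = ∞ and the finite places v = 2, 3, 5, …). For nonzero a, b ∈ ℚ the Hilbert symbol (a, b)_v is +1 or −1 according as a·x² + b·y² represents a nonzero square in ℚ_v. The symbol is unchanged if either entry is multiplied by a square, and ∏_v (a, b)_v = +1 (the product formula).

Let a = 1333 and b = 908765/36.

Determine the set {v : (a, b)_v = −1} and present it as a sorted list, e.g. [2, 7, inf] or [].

(a, b) ≡ (1333, 908765) mod (ℚ^×)²; places V = {2, 3, 5, 11, 13, 31, 41, 43, ∞}.
(a,b)_41: α=0, u≡21; β=1, v≡36 (mod 41); (21|41)=+1, (36|41)=+1; sign (−1)^0·+1^1·+1^0 = +1.
(a,b)_∞: sgn(1333)=+, sgn(908765)=+, so +1.
(a,b)_11: α=0, u≡2; β=1, v≡9 (mod 11); (2|11)=-1, (9|11)=+1; sign (−1)^0·-1^1·+1^0 = -1.
(a,b)_43: α=1, u≡31; β=0, v≡18 (mod 43); (31|43)=+1, (18|43)=-1; sign (−1)^0·+1^0·-1^1 = -1.
(a,b)_13: α=0, u≡7; β=1, v≡3 (mod 13); (7|13)=-1, (3|13)=+1; sign (−1)^0·-1^1·+1^0 = -1.
(a,b)_3: α=0, u≡1; β=-2, v≡2 (mod 3); (1|3)=+1, (2|3)=-1; sign (−1)^0·+1^-2·-1^0 = +1.
(a,b)_2: α=0, β=-2; u≡5, v≡5 (mod 8); ε(u)ε(v)=0·0, αω(v)=0·1, βω(u)=-2·1; sum ≡ 0  ⇒  +1.
(a,b)_31: α=1, u≡12; β=1, v≡4 (mod 31); (12|31)=-1, (4|31)=+1; sign (−1)^1·-1^1·+1^1 = +1.
(a,b)_5: α=0, u≡3; β=1, v≡3 (mod 5); (3|5)=-1, (3|5)=-1; sign (−1)^0·-1^1·-1^0 = -1.
Ram(1333, 908765) = {5, 11, 13, 43}; no ℚ_5-point on the conic.

[5, 11, 13, 43]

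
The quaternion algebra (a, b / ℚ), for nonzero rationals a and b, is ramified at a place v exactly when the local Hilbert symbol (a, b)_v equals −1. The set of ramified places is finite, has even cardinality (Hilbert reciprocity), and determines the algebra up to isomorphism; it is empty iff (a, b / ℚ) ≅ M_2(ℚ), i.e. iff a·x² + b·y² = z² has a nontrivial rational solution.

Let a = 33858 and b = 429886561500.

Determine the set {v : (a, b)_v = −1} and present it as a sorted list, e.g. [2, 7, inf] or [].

[5, 19]

Mod squares: a ≡ 418, b ≡ 15. Check v ∈ {∞, 2, 3, 5, 11, 19}.
v=11: a=11^1·(≡9), b=11^2·(≡4) mod 11; (9|11)=+1, (4|11)=+1; (−1)^{1·2·5}·(+1)^2·(+1)^1 = +1.
v=5: a=5^0·(≡3), b=5^3·(≡2) mod 5; (3|5)=-1, (2|5)=-1; (−1)^{0·3·2}·(-1)^3·(-1)^0 = -1.
v=∞: 418 > 0 and 15 > 0  ⇒  (a,b)_∞ = +1.
v=19: a=19^1·(≡15), b=19^2·(≡15) mod 19; (15|19)=-1, (15|19)=-1; (−1)^{1·2·9}·(-1)^2·(-1)^1 = -1.
v=3: a=3^4·(≡1), b=3^9·(≡2) mod 3; (1|3)=+1, (2|3)=-1; (−1)^{4·9·1}·(+1)^9·(-1)^4 = +1.
v=2: v_2(a)=1, v_2(b)=2; units ≡ 1, 7 (mod 8); ε·ε+αω+βω = 0·1+1·0+2·0 ≡ 0  ⇒  (a,b)_2 = +1.
(418, 15 / ℚ) ramifies at {5, 19}: a division algebra.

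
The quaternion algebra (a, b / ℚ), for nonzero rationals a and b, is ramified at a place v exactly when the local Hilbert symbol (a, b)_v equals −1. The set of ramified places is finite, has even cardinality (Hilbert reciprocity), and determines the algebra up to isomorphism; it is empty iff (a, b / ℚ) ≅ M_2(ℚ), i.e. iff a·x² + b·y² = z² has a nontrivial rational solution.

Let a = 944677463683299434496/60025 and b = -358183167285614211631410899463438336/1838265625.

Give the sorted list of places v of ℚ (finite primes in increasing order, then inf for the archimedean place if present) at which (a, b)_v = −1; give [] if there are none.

[3, 17, 29, 31, 37, 47]

(a, b) ≡ (148614, -276834) mod (ℚ^×)²; places V = {2, 3, 5, 7, 17, 29, 31, 37, 43, 47, ∞}.
(a,b)_47: α=1, u≡26; β=2, v≡15 (mod 47); (26|47)=-1, (15|47)=-1; sign (−1)^0·-1^2·-1^1 = -1.
(a,b)_3: α=7, u≡2; β=11, v≡2 (mod 3); (2|3)=-1, (2|3)=-1; sign (−1)^1·-1^11·-1^7 = -1.
(a,b)_17: α=1, u≡13; β=2, v≡7 (mod 17); (13|17)=+1, (7|17)=-1; sign (−1)^0·+1^2·-1^1 = -1.
(a,b)_43: α=2, u≡4; β=3, v≡18 (mod 43); (4|43)=+1, (18|43)=-1; sign (−1)^0·+1^3·-1^2 = +1.
(a,b)_∞: sgn(148614)=+, sgn(-276834)=−, so +1.
(a,b)_31: α=1, u≡28; β=2, v≡24 (mod 31); (28|31)=+1, (24|31)=-1; sign (−1)^0·+1^2·-1^1 = -1.
(a,b)_7: α=-4, u≡4; β=-6, v≡1 (mod 7); (4|7)=+1, (1|7)=+1; sign (−1)^0·+1^-6·+1^-4 = +1.
(a,b)_29: α=2, u≡17; β=3, v≡16 (mod 29); (17|29)=-1, (16|29)=+1; sign (−1)^0·-1^3·+1^2 = -1.
(a,b)_37: α=2, u≡15; β=3, v≡17 (mod 37); (15|37)=-1, (17|37)=-1; sign (−1)^0·-1^3·-1^2 = -1.
(a,b)_2: α=13, β=25; u≡3, v≡7 (mod 8); ε(u)ε(v)=1·1, αω(v)=13·0, βω(u)=25·1; sum ≡ 0  ⇒  +1.
(a,b)_5: α=-2, u≡1; β=-6, v≡1 (mod 5); (1|5)=+1, (1|5)=+1; sign (−1)^0·+1^-6·+1^-2 = +1.
(148614, -276834 / ℚ) ramifies at {3, 17, 29, 31, 37, 47}: a division algebra.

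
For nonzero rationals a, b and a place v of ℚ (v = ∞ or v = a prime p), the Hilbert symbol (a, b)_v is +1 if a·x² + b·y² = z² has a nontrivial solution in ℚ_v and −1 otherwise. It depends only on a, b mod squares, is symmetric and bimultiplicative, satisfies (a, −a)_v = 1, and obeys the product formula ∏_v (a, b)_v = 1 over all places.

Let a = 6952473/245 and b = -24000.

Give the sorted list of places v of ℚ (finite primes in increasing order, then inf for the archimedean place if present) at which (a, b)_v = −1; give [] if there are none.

[3, 11]

(a, b) ≡ (165, -15) mod (ℚ^×)²; places V = {2, 3, 5, 7, 11, 17, ∞}.
(a,b)_∞: sgn(165)=+, sgn(-15)=−, so +1.
(a,b)_3: α=7, u≡1; β=1, v≡1 (mod 3); (1|3)=+1, (1|3)=+1; sign (−1)^1·+1^1·+1^7 = -1.
(a,b)_17: α=2, u≡10; β=0, v≡4 (mod 17); (10|17)=-1, (4|17)=+1; sign (−1)^0·-1^0·+1^2 = +1.
(a,b)_11: α=1, u≡9; β=0, v≡2 (mod 11); (9|11)=+1, (2|11)=-1; sign (−1)^0·+1^0·-1^1 = -1.
(a,b)_2: α=0, β=6; u≡5, v≡1 (mod 8); ε(u)ε(v)=0·0, αω(v)=0·0, βω(u)=6·1; sum ≡ 0  ⇒  +1.
(a,b)_5: α=-1, u≡2; β=3, v≡3 (mod 5); (2|5)=-1, (3|5)=-1; sign (−1)^0·-1^3·-1^-1 = +1.
(a,b)_7: α=-2, u≡2; β=0, v≡3 (mod 7); (2|7)=+1, (3|7)=-1; sign (−1)^0·+1^0·-1^-2 = +1.
(165, -15 / ℚ) ramifies at {3, 11}: a division algebra.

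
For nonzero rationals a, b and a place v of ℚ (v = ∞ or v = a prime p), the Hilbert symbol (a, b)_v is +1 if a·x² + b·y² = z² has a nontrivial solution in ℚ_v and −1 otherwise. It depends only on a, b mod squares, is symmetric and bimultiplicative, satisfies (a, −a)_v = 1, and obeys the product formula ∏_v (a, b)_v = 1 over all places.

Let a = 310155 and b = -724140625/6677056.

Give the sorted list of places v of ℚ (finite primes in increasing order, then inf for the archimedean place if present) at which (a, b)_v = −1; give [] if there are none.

Mod squares: a ≡ 310155, b ≡ -46345. Check v ∈ {∞, 2, 3, 5, 13, 17, 19, 23, 29, 31}.
v=3: a=3^1·(≡2), b=3^0·(≡2) mod 3; (2|3)=-1, (2|3)=-1; (−1)^{1·0·1}·(-1)^0·(-1)^1 = -1.
v=23: a=23^1·(≡7), b=23^1·(≡4) mod 23; (7|23)=-1, (4|23)=+1; (−1)^{1·1·11}·(-1)^1·(+1)^1 = +1.
v=19: a=19^0·(≡18), b=19^-2·(≡18) mod 19; (18|19)=-1, (18|19)=-1; (−1)^{0·-2·9}·(-1)^-2·(-1)^0 = +1.
v=∞: 310155 > 0 and -46345 < 0  ⇒  (a,b)_∞ = +1.
v=31: a=31^1·(≡23), b=31^1·(≡23) mod 31; (23|31)=-1, (23|31)=-1; (−1)^{1·1·15}·(-1)^1·(-1)^1 = -1.
v=5: a=5^1·(≡1), b=5^7·(≡1) mod 5; (1|5)=+1, (1|5)=+1; (−1)^{1·7·2}·(+1)^7·(+1)^1 = +1.
v=17: a=17^0·(≡7), b=17^-2·(≡11) mod 17; (7|17)=-1, (11|17)=-1; (−1)^{0·-2·8}·(-1)^-2·(-1)^0 = +1.
v=2: v_2(a)=0, v_2(b)=-6; units ≡ 3, 7 (mod 8); ε·ε+αω+βω = 1·1+0·0+-6·1 ≡ 1  ⇒  (a,b)_2 = -1.
v=13: a=13^0·(≡1), b=13^1·(≡9) mod 13; (1|13)=+1, (9|13)=+1; (−1)^{0·1·6}·(+1)^1·(+1)^0 = +1.
v=29: a=29^1·(≡23), b=29^0·(≡2) mod 29; (23|29)=+1, (2|29)=-1; (−1)^{1·0·14}·(+1)^0·(-1)^1 = -1.
Ram(310155, -46345) = {2, 3, 29, 31}; no ℚ_2-point on the conic.

[2, 3, 29, 31]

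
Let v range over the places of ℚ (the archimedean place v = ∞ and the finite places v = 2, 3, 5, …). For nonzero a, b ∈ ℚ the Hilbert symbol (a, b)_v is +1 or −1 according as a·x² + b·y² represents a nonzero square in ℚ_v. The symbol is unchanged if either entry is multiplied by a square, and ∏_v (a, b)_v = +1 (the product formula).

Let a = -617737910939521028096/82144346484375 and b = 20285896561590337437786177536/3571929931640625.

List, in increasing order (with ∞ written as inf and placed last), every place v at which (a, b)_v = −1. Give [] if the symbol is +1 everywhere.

Mod squares: a ≡ -287, b ≡ 6254591. Check v ∈ {∞, 2, 3, 5, 7, 11, 17, 19, 23, 29, 31, 37, 41}.
v=29: a=29^-2·(≡14), b=29^2·(≡1) mod 29; (14|29)=-1, (1|29)=+1; (−1)^{-2·2·14}·(-1)^2·(+1)^-2 = +1.
v=7: a=7^-3·(≡2), b=7^1·(≡3) mod 7; (2|7)=+1, (3|7)=-1; (−1)^{-3·1·3}·(+1)^1·(-1)^-3 = +1.
v=11: a=11^4·(≡7), b=11^2·(≡6) mod 11; (7|11)=-1, (6|11)=-1; (−1)^{4·2·5}·(-1)^2·(-1)^4 = +1.
v=∞: -287 < 0 and 6254591 > 0  ⇒  (a,b)_∞ = +1.
v=3: a=3^-6·(≡1), b=3^-4·(≡2) mod 3; (1|3)=+1, (2|3)=-1; (−1)^{-6·-4·1}·(+1)^-4·(-1)^-6 = +1.
v=17: a=17^0·(≡4), b=17^-2·(≡2) mod 17; (4|17)=+1, (2|17)=+1; (−1)^{0·-2·8}·(+1)^-2·(+1)^0 = +1.
v=19: a=19^2·(≡4), b=19^3·(≡18) mod 19; (4|19)=+1, (18|19)=-1; (−1)^{2·3·9}·(+1)^3·(-1)^2 = +1.
v=37: a=37^2·(≡34), b=37^3·(≡10) mod 37; (34|37)=+1, (10|37)=+1; (−1)^{2·3·18}·(+1)^3·(+1)^2 = +1.
v=23: a=23^2·(≡13), b=23^0·(≡19) mod 23; (13|23)=+1, (19|23)=-1; (−1)^{2·0·11}·(+1)^0·(-1)^2 = +1.
v=31: a=31^2·(≡24), b=31^3·(≡21) mod 31; (24|31)=-1, (21|31)=-1; (−1)^{2·3·15}·(-1)^3·(-1)^2 = -1.
v=5: a=5^-8·(≡2), b=5^-16·(≡4) mod 5; (2|5)=-1, (4|5)=+1; (−1)^{-8·-16·2}·(-1)^-16·(+1)^-8 = +1.
v=2: v_2(a)=12, v_2(b)=26; units ≡ 1, 7 (mod 8); ε·ε+αω+βω = 0·1+12·0+26·0 ≡ 0  ⇒  (a,b)_2 = +1.
v=41: a=41^1·(≡15), b=41^1·(≡16) mod 41; (15|41)=-1, (16|41)=+1; (−1)^{1·1·20}·(-1)^1·(+1)^1 = -1.
|Ram(-287, 6254591)| = 2, even; anisotropic at {31, 41}.

[31, 41]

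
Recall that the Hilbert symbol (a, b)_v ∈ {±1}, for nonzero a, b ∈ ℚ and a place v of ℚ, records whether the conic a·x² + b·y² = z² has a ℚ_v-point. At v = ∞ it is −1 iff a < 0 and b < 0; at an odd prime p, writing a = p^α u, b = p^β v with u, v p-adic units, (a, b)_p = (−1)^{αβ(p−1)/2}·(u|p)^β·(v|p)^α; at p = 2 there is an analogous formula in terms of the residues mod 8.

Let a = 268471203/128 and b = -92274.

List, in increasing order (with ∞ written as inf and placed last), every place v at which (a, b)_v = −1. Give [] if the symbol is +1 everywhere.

[3, 13]

Mod squares: a ≡ 6006, b ≡ -546. Check v ∈ {∞, 2, 3, 7, 11, 13, 23}.
v=11: a=11^1·(≡2), b=11^0·(≡5) mod 11; (2|11)=-1, (5|11)=+1; (−1)^{1·0·5}·(-1)^0·(+1)^1 = +1.
v=3: a=3^1·(≡1), b=3^1·(≡1) mod 3; (1|3)=+1, (1|3)=+1; (−1)^{1·1·1}·(+1)^1·(+1)^1 = -1.
v=2: v_2(a)=-7, v_2(b)=1; units ≡ 3, 7 (mod 8); ε·ε+αω+βω = 1·1+-7·0+1·1 ≡ 0  ⇒  (a,b)_2 = +1.
v=13: a=13^3·(≡7), b=13^3·(≡10) mod 13; (7|13)=-1, (10|13)=+1; (−1)^{3·3·6}·(-1)^3·(+1)^3 = -1.
v=7: a=7^1·(≡4), b=7^1·(≡6) mod 7; (4|7)=+1, (6|7)=-1; (−1)^{1·1·3}·(+1)^1·(-1)^1 = +1.
v=∞: 6006 > 0 and -546 < 0  ⇒  (a,b)_∞ = +1.
v=23: a=23^2·(≡8), b=23^0·(≡2) mod 23; (8|23)=+1, (2|23)=+1; (−1)^{2·0·11}·(+1)^0·(+1)^2 = +1.
(6006, -546 / ℚ) ramifies at {3, 13}: a division algebra.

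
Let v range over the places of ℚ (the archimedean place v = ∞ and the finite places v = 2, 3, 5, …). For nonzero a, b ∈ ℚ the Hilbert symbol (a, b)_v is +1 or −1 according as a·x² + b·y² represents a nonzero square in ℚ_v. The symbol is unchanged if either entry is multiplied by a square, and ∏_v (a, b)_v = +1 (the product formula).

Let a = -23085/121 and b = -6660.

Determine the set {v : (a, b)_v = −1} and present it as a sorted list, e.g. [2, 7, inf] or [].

[2, inf]

Mod squares: a ≡ -285, b ≡ -185. Check v ∈ {∞, 2, 3, 5, 11, 19, 37}.
v=∞: -285 < 0 and -185 < 0  ⇒  (a,b)_∞ = -1.
v=3: a=3^5·(≡1), b=3^2·(≡1) mod 3; (1|3)=+1, (1|3)=+1; (−1)^{5·2·1}·(+1)^2·(+1)^5 = +1.
v=19: a=19^1·(≡11), b=19^0·(≡9) mod 19; (11|19)=+1, (9|19)=+1; (−1)^{1·0·9}·(+1)^0·(+1)^1 = +1.
v=37: a=37^0·(≡4), b=37^1·(≡5) mod 37; (4|37)=+1, (5|37)=-1; (−1)^{0·1·18}·(+1)^1·(-1)^0 = +1.
v=2: v_2(a)=0, v_2(b)=2; units ≡ 3, 7 (mod 8); ε·ε+αω+βω = 1·1+0·0+2·1 ≡ 1  ⇒  (a,b)_2 = -1.
v=11: a=11^-2·(≡4), b=11^0·(≡6) mod 11; (4|11)=+1, (6|11)=-1; (−1)^{-2·0·5}·(+1)^0·(-1)^-2 = +1.
v=5: a=5^1·(≡3), b=5^1·(≡3) mod 5; (3|5)=-1, (3|5)=-1; (−1)^{1·1·2}·(-1)^1·(-1)^1 = +1.
(-285, -185 / ℚ) ramifies at {2, ∞}: a division algebra.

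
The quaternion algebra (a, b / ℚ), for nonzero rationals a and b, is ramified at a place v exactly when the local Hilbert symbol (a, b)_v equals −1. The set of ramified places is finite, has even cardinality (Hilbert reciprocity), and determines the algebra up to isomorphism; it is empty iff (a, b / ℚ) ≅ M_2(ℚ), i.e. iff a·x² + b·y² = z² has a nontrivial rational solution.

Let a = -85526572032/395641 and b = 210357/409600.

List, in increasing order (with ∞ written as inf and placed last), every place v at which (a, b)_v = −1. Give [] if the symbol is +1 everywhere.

[3, 19, 41, 53]

Mod squares: a ≡ -25707, b ≡ 53. Check v ∈ {∞, 2, 3, 5, 7, 11, 17, 19, 37, 41, 53}.
v=17: a=17^-2·(≡3), b=17^0·(≡8) mod 17; (3|17)=-1, (8|17)=+1; (−1)^{-2·0·8}·(-1)^0·(+1)^-2 = +1.
v=19: a=19^3·(≡18), b=19^0·(≡15) mod 19; (18|19)=-1, (15|19)=-1; (−1)^{3·0·9}·(-1)^0·(-1)^3 = -1.
v=11: a=11^1·(≡6), b=11^0·(≡1) mod 11; (6|11)=-1, (1|11)=+1; (−1)^{1·0·5}·(-1)^0·(+1)^1 = +1.
v=5: a=5^0·(≡3), b=5^-2·(≡3) mod 5; (3|5)=-1, (3|5)=-1; (−1)^{0·-2·2}·(-1)^-2·(-1)^0 = +1.
v=2: v_2(a)=10, v_2(b)=-14; units ≡ 5, 5 (mod 8); ε·ε+αω+βω = 0·0+10·1+-14·1 ≡ 0  ⇒  (a,b)_2 = +1.
v=3: a=3^3·(≡2), b=3^4·(≡2) mod 3; (2|3)=-1, (2|3)=-1; (−1)^{3·4·1}·(-1)^4·(-1)^3 = -1.
v=41: a=41^1·(≡14), b=41^0·(≡15) mod 41; (14|41)=-1, (15|41)=-1; (−1)^{1·0·20}·(-1)^0·(-1)^1 = -1.
v=53: a=53^0·(≡30), b=53^1·(≡46) mod 53; (30|53)=-1, (46|53)=+1; (−1)^{0·1·26}·(-1)^1·(+1)^0 = -1.
v=∞: -25707 < 0 and 53 > 0  ⇒  (a,b)_∞ = +1.
v=7: a=7^0·(≡1), b=7^2·(≡1) mod 7; (1|7)=+1, (1|7)=+1; (−1)^{0·2·3}·(+1)^2·(+1)^0 = +1.
v=37: a=37^-2·(≡15), b=37^0·(≡16) mod 37; (15|37)=-1, (16|37)=+1; (−1)^{-2·0·18}·(-1)^0·(+1)^-2 = +1.
Ram(-25707, 53) = {3, 19, 41, 53}; no ℚ_3-point on the conic.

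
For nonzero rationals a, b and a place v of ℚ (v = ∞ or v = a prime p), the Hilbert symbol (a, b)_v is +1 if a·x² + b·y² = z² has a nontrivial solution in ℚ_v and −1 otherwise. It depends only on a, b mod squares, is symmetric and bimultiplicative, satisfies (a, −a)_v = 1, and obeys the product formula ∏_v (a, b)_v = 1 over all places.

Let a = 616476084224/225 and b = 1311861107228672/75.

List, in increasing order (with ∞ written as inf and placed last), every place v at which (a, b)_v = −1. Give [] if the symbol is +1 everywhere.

[3, 11]

(a, b) ≡ (34034, 277134) mod (ℚ^×)²; places V = {2, 3, 5, 7, 11, 13, 17, 19, ∞}.
(a,b)_5: α=-2, u≡1; β=-2, v≡4 (mod 5); (1|5)=+1, (4|5)=+1; sign (−1)^0·+1^-2·+1^-2 = +1.
(a,b)_3: α=-2, u≡2; β=-1, v≡2 (mod 3); (2|3)=-1, (2|3)=-1; sign (−1)^0·-1^-1·-1^-2 = -1.
(a,b)_2: α=11, β=15; u≡1, v≡7 (mod 8); ε(u)ε(v)=0·1, αω(v)=11·0, βω(u)=15·0; sum ≡ 0  ⇒  +1.
(a,b)_13: α=1, u≡2; β=1, v≡2 (mod 13); (2|13)=-1, (2|13)=-1; sign (−1)^0·-1^1·-1^1 = +1.
(a,b)_11: α=1, u≡5; β=1, v≡9 (mod 11); (5|11)=+1, (9|11)=+1; sign (−1)^1·+1^1·+1^1 = -1.
(a,b)_17: α=1, u≡15; β=1, v≡16 (mod 17); (15|17)=+1, (16|17)=+1; sign (−1)^0·+1^1·+1^1 = +1.
(a,b)_7: α=3, u≡4; β=4, v≡1 (mod 7); (4|7)=+1, (1|7)=+1; sign (−1)^0·+1^4·+1^3 = +1.
(a,b)_∞: sgn(34034)=+, sgn(277134)=+, so +1.
(a,b)_19: α=2, u≡5; β=3, v≡8 (mod 19); (5|19)=+1, (8|19)=-1; sign (−1)^0·+1^3·-1^2 = +1.
(34034, 277134 / ℚ) ramifies at {3, 11}: a division algebra.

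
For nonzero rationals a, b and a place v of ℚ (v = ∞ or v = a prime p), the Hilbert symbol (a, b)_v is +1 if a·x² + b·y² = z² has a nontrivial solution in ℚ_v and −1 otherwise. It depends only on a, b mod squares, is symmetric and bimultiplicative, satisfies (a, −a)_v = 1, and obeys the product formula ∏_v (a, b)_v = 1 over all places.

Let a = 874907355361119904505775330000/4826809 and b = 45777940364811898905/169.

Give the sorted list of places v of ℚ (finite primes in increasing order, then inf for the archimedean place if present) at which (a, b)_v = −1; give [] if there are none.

[3, 5, 17, 47]

(a, b) ≡ (98277, 140505) mod (ℚ^×)²; places V = {2, 3, 5, 13, 17, 19, 29, 41, 47, ∞}.
(a,b)_∞: sgn(98277)=+, sgn(140505)=+, so +1.
(a,b)_47: α=3, u≡46; β=2, v≡45 (mod 47); (46|47)=-1, (45|47)=-1; sign (−1)^0·-1^2·-1^3 = -1.
(a,b)_41: α=3, u≡26; β=2, v≡25 (mod 41); (26|41)=-1, (25|41)=+1; sign (−1)^0·-1^2·+1^3 = +1.
(a,b)_17: α=3, u≡1; β=3, v≡12 (mod 17); (1|17)=+1, (12|17)=-1; sign (−1)^0·+1^3·-1^3 = -1.
(a,b)_13: α=-6, u≡10; β=-2, v≡12 (mod 13); (10|13)=+1, (12|13)=+1; sign (−1)^0·+1^-2·+1^-6 = +1.
(a,b)_2: α=4, β=0; u≡5, v≡1 (mod 8); ε(u)ε(v)=0·0, αω(v)=4·0, βω(u)=0·1; sum ≡ 0  ⇒  +1.
(a,b)_19: α=4, u≡16; β=3, v≡5 (mod 19); (16|19)=+1, (5|19)=+1; sign (−1)^0·+1^3·+1^4 = +1.
(a,b)_29: α=4, u≡7; β=3, v≡3 (mod 29); (7|29)=+1, (3|29)=-1; sign (−1)^0·+1^3·-1^4 = +1.
(a,b)_3: α=3, u≡2; β=1, v≡2 (mod 3); (2|3)=-1, (2|3)=-1; sign (−1)^1·-1^1·-1^3 = -1.
(a,b)_5: α=4, u≡2; β=1, v≡4 (mod 5); (2|5)=-1, (4|5)=+1; sign (−1)^0·-1^1·+1^4 = -1.
Ram(98277, 140505) = {3, 5, 17, 47}; no ℚ_3-point on the conic.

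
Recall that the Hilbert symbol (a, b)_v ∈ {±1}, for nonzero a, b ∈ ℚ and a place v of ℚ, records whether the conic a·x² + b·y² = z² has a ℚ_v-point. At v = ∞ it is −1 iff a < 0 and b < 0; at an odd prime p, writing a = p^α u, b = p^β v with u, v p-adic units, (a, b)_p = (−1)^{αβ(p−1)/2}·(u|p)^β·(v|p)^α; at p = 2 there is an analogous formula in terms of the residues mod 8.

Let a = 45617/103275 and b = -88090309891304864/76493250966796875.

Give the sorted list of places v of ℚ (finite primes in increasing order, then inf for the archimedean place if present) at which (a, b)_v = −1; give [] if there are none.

[2, 13, 17, 29]

Mod squares: a ≡ 19227, b ≡ -1326. Check v ∈ {∞, 2, 3, 5, 11, 13, 17, 29}.
v=2: v_2(a)=0, v_2(b)=5; units ≡ 3, 1 (mod 8); ε·ε+αω+βω = 1·0+0·0+5·1 ≡ 1  ⇒  (a,b)_2 = -1.
v=∞: 19227 > 0 and -1326 < 0  ⇒  (a,b)_∞ = +1.
v=13: a=13^1·(≡4), b=13^3·(≡6) mod 13; (4|13)=+1, (6|13)=-1; (−1)^{1·3·6}·(+1)^3·(-1)^1 = -1.
v=17: a=17^-1·(≡1), b=17^-3·(≡14) mod 17; (1|17)=+1, (14|17)=-1; (−1)^{-1·-3·8}·(+1)^-3·(-1)^-1 = -1.
v=5: a=5^-2·(≡2), b=5^-10·(≡4) mod 5; (2|5)=-1, (4|5)=+1; (−1)^{-2·-10·2}·(-1)^-10·(+1)^-2 = +1.
v=11: a=11^2·(≡2), b=11^6·(≡1) mod 11; (2|11)=-1, (1|11)=+1; (−1)^{2·6·5}·(-1)^6·(+1)^2 = +1.
v=29: a=29^1·(≡6), b=29^4·(≡27) mod 29; (6|29)=+1, (27|29)=-1; (−1)^{1·4·14}·(+1)^4·(-1)^1 = -1.
v=3: a=3^-5·(≡1), b=3^-13·(≡2) mod 3; (1|3)=+1, (2|3)=-1; (−1)^{-5·-13·1}·(+1)^-13·(-1)^-5 = +1.
|Ram(19227, -1326)| = 4, even; anisotropic at {2, 13, 17, 29}.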